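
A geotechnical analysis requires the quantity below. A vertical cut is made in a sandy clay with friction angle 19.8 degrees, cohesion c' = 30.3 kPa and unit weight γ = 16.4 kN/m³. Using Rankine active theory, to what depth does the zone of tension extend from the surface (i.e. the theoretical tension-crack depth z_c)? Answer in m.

K_a = tan²(45° − 19.8°/2) = 0.4939; √K_a = 0.7028.
The active pressure is zero where K_a γ z = 2c√K_a, so z_c = 2c/(γ√K_a) = 2×30.3/(16.4×0.7028) = 5.258 m.

5.26 m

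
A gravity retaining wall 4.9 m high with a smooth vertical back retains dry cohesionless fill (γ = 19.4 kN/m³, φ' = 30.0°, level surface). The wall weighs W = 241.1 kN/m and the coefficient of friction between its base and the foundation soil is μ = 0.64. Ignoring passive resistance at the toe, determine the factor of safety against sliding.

1.99

K_a = tan²(45° − 30.0°/2) = 0.3333.
P_a = ½K_aγH² = 0.5×0.3333×19.4×4.9² = 77.63 kN/m, acting at H/3 = 1.633 m above the base.
FS_sliding = μW / P_a = 0.64×241.1 / 77.63 = 1.988.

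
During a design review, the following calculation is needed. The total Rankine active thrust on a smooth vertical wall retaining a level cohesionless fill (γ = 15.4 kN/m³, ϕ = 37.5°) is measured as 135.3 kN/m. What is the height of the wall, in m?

8.50 m

K_a = 0.2432. P_a = ½ K_a γ H² ⇒ H = √(2P_a/(K_a γ)).
H = √(2×135.3/(0.2432×15.4)) = 8.500 m.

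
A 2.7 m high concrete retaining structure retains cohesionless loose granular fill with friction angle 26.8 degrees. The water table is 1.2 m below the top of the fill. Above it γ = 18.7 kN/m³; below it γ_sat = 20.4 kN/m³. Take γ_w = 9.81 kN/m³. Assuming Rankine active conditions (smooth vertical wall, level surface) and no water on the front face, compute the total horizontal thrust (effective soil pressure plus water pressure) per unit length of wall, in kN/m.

33.4 kN/m

K_a = tan²(45° − φ/2) = 0.3785.
γ' = 20.4 − 9.81 = 10.59 kN/m³. Depth below WT = 1.5 m.
σ'_h at WT = K_a γ d_w = 8.493 kPa; at base = 8.493 + K_a γ' × 1.5 = 14.51 kPa.
P₁ (0–1.2 m) = ½×8.493×1.2 = 5.096. P₂ (1.2–2.7 m) = ½(8.493+14.51)×1.5 = 17.25.
P_w = ½ γ_w h₂² = 0.5×9.81×1.5² = 11.04. Total = 5.096+17.25+11.04 = 33.38 kN/m.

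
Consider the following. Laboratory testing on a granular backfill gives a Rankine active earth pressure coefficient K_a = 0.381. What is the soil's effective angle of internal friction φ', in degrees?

K_a = tan²(45° − φ/2) ⇒ 45° − φ/2 = arctan(√0.381) = 31.69°.
φ = 2(45° − 31.69°) = 26.63°.

26.6°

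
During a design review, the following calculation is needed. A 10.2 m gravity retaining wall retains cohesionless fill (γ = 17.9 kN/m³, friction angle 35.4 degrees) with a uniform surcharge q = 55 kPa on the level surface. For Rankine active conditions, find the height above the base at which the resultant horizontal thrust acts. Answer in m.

4.04 m

K_a = 0.2664.
Triangular part P₁ = ½K_aγH² = 248.1 at H/3 = 3.400 m; rectangular part P₂ = K_a q H = 149.4 at H/2 = 5.100 m.
ȳ = (P₁·3.400 + P₂·5.100)/(P₁+P₂) = 4.039 m.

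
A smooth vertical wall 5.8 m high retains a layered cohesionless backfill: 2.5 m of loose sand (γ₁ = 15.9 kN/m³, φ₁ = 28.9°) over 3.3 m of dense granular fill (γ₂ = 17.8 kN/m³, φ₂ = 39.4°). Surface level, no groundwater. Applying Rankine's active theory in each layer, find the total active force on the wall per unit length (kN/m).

K_a1 = tan²(45°−28.9°/2) = 0.3484; K_a2 = tan²(45°−39.4°/2) = 0.2234.
Layer 1: σ at base = K_a1 γ₁ h₁ = 13.85 kPa; P₁ = ½×13.85×2.5 = 17.31.
Layer 2: σ_v at top = γ₁h₁ = 39.75; σ_h top = K_a2×39.75 = 8.882; σ_h base = K_a2×(39.75+17.8×3.3) = 22.01.
P₂ = ½(8.882+22.01)×3.3 = 50.97. Total P_a = 17.31+50.97 = 68.28 kN/m.

68.3 kN/m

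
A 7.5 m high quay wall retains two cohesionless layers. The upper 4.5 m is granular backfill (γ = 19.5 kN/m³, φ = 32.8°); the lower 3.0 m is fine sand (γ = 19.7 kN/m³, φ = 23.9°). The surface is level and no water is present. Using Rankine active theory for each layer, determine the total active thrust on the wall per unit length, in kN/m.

K_a1 = tan²(45°−32.8°/2) = 0.2973; K_a2 = tan²(45°−23.9°/2) = 0.4233.
Layer 1: σ at base = K_a1 γ₁ h₁ = 26.08 kPa; P₁ = ½×26.08×4.5 = 58.69.
Layer 2: σ_v at top = γ₁h₁ = 87.75; σ_h top = K_a2×87.75 = 37.15; σ_h base = K_a2×(87.75+19.7×3.0) = 62.17.
P₂ = ½(37.15+62.17)×3.0 = 149.0. Total P_a = 58.69+149.0 = 207.7 kN/m.

208 kN/m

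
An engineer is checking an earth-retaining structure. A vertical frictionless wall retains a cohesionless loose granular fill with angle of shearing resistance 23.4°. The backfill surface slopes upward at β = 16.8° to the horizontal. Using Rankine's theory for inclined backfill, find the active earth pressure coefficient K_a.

0.533

K_a = cos β · (cos β − √(cos²β − cos²φ)) / (cos β + √(cos²β − cos²φ)).
cos β = 0.9573, cos φ = 0.9178, √(cos²β − cos²φ) = 0.2724.
K_a = 0.9573 × (0.9573 − 0.2724)/(0.9573 + 0.2724) = 0.5332.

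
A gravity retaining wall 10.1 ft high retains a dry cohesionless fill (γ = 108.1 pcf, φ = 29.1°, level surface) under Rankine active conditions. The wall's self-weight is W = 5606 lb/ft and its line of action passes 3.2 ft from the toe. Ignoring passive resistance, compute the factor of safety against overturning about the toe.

2.80

K_a = tan²(45° − 29.1°/2) = 0.3456.
P_a = ½K_aγH² = 0.5×0.3456×108.1×10.1² = 1905 lb/ft, acting at H/3 = 3.367 ft above the base.
Overturning moment M_o = P_a × H/3 = 1905 × 3.367 = 6415.
Resisting moment M_r = W × 3.2 = 5606 × 3.2 = 17940.
FS_overturning = M_r/M_o = 17940/6415 = 2.796.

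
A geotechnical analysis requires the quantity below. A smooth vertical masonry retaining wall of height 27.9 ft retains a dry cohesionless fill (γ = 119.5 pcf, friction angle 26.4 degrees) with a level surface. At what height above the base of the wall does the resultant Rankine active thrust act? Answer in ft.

9.30 ft

K_a = 0.3844.
The pressure distribution is triangular, so the resultant acts at H/3 above the base = 27.9/3 = 9.300 ft.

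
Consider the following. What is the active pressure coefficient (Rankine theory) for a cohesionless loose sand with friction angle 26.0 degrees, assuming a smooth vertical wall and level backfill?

K_a = tan²(45° − φ/2) = tan²(32.00°) = 0.3905.

0.390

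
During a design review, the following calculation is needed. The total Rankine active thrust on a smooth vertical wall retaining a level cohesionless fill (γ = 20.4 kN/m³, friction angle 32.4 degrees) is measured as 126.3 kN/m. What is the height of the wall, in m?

6.40 m

K_a = 0.3022. P_a = ½ K_a γ H² ⇒ H = √(2P_a/(K_a γ)).
H = √(2×126.3/(0.3022×20.4)) = 6.401 m.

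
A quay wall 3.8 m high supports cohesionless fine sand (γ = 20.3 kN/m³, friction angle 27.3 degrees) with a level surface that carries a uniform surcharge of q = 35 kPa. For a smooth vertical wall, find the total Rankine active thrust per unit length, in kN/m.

K_a = tan²(45° − φ/2) = 0.3711.
Soil triangle: ½ K_a γ H² = 0.5×0.3711×20.3×3.8² = 54.40 kN/m.
Surcharge rectangle: K_a q H = 0.3711×35×3.8 = 49.36 kN/m.
Total = 54.40 + 49.36 = 103.8 kN/m.

104 kN/m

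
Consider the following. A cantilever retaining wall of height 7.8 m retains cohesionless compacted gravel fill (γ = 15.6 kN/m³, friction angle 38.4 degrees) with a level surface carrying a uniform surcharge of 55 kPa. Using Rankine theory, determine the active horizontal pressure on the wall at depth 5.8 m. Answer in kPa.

K_a = (1 − sin φ)/(1 + sin φ) = 0.2337.
σ_v = γz + q = 15.6 × 5.8 + 55 = 145.5 kPa.
σ_h = K_a σ_v = 0.2337 × 145.5 = 34.00 kPa.

34.0 kPa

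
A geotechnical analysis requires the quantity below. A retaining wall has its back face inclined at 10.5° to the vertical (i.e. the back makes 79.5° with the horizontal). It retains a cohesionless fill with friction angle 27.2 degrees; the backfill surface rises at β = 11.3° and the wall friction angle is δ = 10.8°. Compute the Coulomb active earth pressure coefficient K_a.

0.501

K_a = sin²(α+φ) / [sin²α · sin(α−δ) · (1 + √{sin(φ+δ)sin(φ−β) / (sin(α−δ)sin(α+β))})²].
With α = 79.5°, φ = 27.2°, δ = 10.8°, β = 11.3°: K_a = 0.5012.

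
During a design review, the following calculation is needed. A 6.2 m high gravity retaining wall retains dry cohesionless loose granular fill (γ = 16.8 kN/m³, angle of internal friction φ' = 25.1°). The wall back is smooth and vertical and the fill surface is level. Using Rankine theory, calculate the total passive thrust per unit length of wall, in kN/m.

799 kN/m

K_p = tan²(45° + φ/2) = 2.473.
P_p = ½ K_p γ H² = 0.5 × 2.473 × 16.8 × 6.2² = 798.7 kN/m.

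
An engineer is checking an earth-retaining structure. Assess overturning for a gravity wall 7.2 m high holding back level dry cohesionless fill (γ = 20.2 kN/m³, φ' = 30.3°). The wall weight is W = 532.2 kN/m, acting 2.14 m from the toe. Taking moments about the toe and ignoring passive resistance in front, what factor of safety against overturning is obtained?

K_a = tan²(45° − 30.3°/2) = 0.3293.
P_a = ½K_aγH² = 0.5×0.3293×20.2×7.2² = 172.4 kN/m, acting at H/3 = 2.400 m above the base.
Overturning moment M_o = P_a × H/3 = 172.4 × 2.400 = 413.8.
Resisting moment M_r = W × 2.14 = 532.2 × 2.14 = 1139.
FS_overturning = M_r/M_o = 1139/413.8 = 2.752.

2.75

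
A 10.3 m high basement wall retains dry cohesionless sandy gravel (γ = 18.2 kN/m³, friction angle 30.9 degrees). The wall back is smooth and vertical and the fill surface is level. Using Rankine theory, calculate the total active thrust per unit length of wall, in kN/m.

K_a = tan²(45° − φ/2) = 0.3214.
P_a = ½ K_a γ H² = 0.5 × 0.3214 × 18.2 × 10.3² = 310.3 kN/m.

310 kN/m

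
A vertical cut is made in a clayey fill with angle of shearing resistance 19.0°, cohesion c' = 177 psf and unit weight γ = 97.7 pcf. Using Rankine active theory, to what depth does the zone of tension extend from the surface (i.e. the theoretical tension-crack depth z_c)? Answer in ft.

5.08 ft

K_a = tan²(45° − 19.0°/2) = 0.5088; √K_a = 0.7133.
The active pressure is zero where K_a γ z = 2c√K_a, so z_c = 2c/(γ√K_a) = 2×177/(97.7×0.7133) = 5.080 ft.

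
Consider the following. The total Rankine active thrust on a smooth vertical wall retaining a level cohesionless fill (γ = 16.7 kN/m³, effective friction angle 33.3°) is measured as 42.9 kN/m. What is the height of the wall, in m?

4.20 m

K_a = 0.2911. P_a = ½ K_a γ H² ⇒ H = √(2P_a/(K_a γ)).
H = √(2×42.9/(0.2911×16.7)) = 4.201 m.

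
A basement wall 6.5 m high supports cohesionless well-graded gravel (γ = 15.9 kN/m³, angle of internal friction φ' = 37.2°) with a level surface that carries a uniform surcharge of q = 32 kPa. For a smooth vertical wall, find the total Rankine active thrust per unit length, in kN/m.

134 kN/m

K_a = tan²(45° − φ/2) = 0.2464.
Soil triangle: ½ K_a γ H² = 0.5×0.2464×15.9×6.5² = 82.77 kN/m.
Surcharge rectangle: K_a q H = 0.2464×32×6.5 = 51.25 kN/m.
Total = 82.77 + 51.25 = 134.0 kN/m.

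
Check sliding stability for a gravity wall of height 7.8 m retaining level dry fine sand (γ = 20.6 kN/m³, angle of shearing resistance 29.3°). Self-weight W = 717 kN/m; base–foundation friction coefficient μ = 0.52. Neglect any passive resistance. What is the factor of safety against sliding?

K_a = tan²(45° − 29.3°/2) = 0.3428.
P_a = ½K_aγH² = 0.5×0.3428×20.6×7.8² = 214.8 kN/m, acting at H/3 = 2.600 m above the base.
FS_sliding = μW / P_a = 0.52×717 / 214.8 = 1.735.

1.74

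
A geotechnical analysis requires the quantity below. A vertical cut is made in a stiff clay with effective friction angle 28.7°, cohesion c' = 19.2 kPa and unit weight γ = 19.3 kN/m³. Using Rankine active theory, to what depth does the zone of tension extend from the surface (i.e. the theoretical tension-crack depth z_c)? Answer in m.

3.36 m

K_a = tan²(45° − 28.7°/2) = 0.3511; √K_a = 0.5926.
The active pressure is zero where K_a γ z = 2c√K_a, so z_c = 2c/(γ√K_a) = 2×19.2/(19.3×0.5926) = 3.358 m.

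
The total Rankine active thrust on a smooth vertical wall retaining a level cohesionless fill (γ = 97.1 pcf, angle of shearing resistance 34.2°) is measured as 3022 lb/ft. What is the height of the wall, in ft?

14.9 ft

K_a = 0.2803. P_a = ½ K_a γ H² ⇒ H = √(2P_a/(K_a γ)).
H = √(2×3022/(0.2803×97.1)) = 14.90 ft.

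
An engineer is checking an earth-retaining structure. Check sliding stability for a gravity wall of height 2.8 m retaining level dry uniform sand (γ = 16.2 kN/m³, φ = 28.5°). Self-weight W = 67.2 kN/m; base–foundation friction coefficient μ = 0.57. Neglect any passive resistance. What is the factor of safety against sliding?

K_a = tan²(45° − 28.5°/2) = 0.3540.
P_a = ½K_aγH² = 0.5×0.3540×16.2×2.8² = 22.48 kN/m, acting at H/3 = 0.9333 m above the base.
FS_sliding = μW / P_a = 0.57×67.2 / 22.48 = 1.704.

1.70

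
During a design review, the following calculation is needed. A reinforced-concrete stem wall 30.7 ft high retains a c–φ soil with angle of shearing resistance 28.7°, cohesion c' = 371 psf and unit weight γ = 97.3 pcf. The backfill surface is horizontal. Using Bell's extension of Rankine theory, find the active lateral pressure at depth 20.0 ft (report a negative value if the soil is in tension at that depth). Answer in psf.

K_a = (1 − sin φ)/(1 + sin φ) = 0.3511.
σ_a = K_a γ z − 2c√K_a = 0.3511×97.3×20.0 − 2×371×0.5926 = 243.6 psf.

244 psf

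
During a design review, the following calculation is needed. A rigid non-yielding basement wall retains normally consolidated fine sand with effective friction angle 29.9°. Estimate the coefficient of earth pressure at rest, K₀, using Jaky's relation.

K₀ = 1 − sin φ' = 1 − sin 29.9° = 0.5015.

0.502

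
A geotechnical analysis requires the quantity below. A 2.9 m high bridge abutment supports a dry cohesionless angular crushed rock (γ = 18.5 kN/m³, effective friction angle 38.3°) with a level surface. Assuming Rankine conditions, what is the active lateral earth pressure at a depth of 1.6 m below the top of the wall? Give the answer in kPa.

6.95 kPa

K_a = (1 − sin φ)/(1 + sin φ) = 0.2347.
σ_h = K_a γ z = 0.2347 × 18.5 × 1.6 = 6.948 kPa.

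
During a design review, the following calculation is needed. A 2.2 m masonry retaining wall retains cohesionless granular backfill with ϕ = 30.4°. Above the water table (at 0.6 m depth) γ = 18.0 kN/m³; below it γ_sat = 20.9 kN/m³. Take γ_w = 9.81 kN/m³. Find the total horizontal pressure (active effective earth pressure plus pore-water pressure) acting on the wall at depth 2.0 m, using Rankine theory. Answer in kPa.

22.4 kPa

K_a = (1 − sin φ)/(1 + sin φ) = 0.3280.
γ' = 20.9 − 9.81 = 11.09 kN/m³.
Effective vertical stress at 2.0 m: σ'_v = 18.0×0.6 + 11.09×1.40 = 26.33 kPa.
σ'_h = K_a σ'_v = 0.3280 × 26.33 = 8.635 kPa; u = γ_w × 1.40 = 13.73 kPa.
Total σ_h = 8.635 + 13.73 = 22.37 kPa.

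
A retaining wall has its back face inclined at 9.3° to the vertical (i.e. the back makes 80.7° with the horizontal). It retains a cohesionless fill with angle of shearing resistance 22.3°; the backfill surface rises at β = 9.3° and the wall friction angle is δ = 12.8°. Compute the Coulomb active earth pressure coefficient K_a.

0.558

K_a = sin²(α+φ) / [sin²α · sin(α−δ) · (1 + √{sin(φ+δ)sin(φ−β) / (sin(α−δ)sin(α+β))})²].
With α = 80.7°, φ = 22.3°, δ = 12.8°, β = 9.3°: K_a = 0.5576.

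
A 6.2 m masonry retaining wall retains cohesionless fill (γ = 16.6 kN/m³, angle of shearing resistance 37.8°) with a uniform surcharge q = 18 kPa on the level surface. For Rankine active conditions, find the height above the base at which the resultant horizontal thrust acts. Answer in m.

2.33 m

K_a = 0.2400.
Triangular part P₁ = ½K_aγH² = 76.57 at H/3 = 2.067 m; rectangular part P₂ = K_a q H = 26.78 at H/2 = 3.100 m.
ȳ = (P₁·2.067 + P₂·3.100)/(P₁+P₂) = 2.334 m.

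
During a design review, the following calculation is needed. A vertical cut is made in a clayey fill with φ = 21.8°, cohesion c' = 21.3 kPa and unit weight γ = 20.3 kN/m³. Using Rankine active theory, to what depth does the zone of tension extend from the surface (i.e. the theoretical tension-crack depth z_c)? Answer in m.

3.10 m

K_a = tan²(45° − 21.8°/2) = 0.4584; √K_a = 0.6771.
The active pressure is zero where K_a γ z = 2c√K_a, so z_c = 2c/(γ√K_a) = 2×21.3/(20.3×0.6771) = 3.100 m.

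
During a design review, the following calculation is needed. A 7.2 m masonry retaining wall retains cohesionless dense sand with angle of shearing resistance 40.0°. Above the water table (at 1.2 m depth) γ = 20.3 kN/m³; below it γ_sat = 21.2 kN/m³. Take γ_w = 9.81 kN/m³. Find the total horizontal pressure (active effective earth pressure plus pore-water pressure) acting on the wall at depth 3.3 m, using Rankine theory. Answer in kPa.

31.1 kPa

K_a = (1 − sin φ)/(1 + sin φ) = 0.2174.
γ' = 21.2 − 9.81 = 11.39 kN/m³.
Effective vertical stress at 3.3 m: σ'_v = 20.3×1.2 + 11.39×2.10 = 48.28 kPa.
σ'_h = K_a σ'_v = 0.2174 × 48.28 = 10.50 kPa; u = γ_w × 2.10 = 20.60 kPa.
Total σ_h = 10.50 + 20.60 = 31.10 kPa.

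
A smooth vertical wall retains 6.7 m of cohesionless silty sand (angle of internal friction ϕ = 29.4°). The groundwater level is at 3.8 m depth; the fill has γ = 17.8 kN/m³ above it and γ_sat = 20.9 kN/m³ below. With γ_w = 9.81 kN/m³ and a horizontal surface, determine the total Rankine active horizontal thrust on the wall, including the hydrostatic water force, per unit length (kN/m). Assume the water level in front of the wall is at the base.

168 kN/m

K_a = tan²(45° − φ/2) = 0.3415.
γ' = 20.9 − 9.81 = 11.09 kN/m³. Depth below WT = 2.9 m.
σ'_h at WT = K_a γ d_w = 23.10 kPa; at base = 23.10 + K_a γ' × 2.9 = 34.08 kPa.
P₁ (0–3.8 m) = ½×23.10×3.8 = 43.88. P₂ (3.8–6.7 m) = ½(23.10+34.08)×2.9 = 82.90.
P_w = ½ γ_w h₂² = 0.5×9.81×2.9² = 41.25. Total = 43.88+82.90+41.25 = 168.0 kN/m.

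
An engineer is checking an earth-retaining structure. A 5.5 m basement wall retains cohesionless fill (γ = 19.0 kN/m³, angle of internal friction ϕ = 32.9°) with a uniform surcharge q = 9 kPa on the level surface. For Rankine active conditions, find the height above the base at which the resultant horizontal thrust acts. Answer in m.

K_a = 0.2960.
Triangular part P₁ = ½K_aγH² = 85.07 at H/3 = 1.833 m; rectangular part P₂ = K_a q H = 14.65 at H/2 = 2.750 m.
ȳ = (P₁·1.833 + P₂·2.750)/(P₁+P₂) = 1.968 m.

1.97 m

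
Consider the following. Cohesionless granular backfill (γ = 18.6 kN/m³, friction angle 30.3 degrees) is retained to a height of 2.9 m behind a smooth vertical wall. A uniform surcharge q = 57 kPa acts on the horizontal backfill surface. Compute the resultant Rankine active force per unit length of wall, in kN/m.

80.2 kN/m

K_a = tan²(45° − φ/2) = 0.3293.
Soil triangle: ½ K_a γ H² = 0.5×0.3293×18.6×2.9² = 25.76 kN/m.
Surcharge rectangle: K_a q H = 0.3293×57×2.9 = 54.44 kN/m.
Total = 25.76 + 54.44 = 80.19 kN/m.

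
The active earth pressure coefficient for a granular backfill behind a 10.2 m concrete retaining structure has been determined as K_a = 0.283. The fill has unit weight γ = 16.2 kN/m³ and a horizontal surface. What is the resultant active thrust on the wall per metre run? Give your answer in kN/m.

P = ½ K_a γ H² = 0.5 × 0.283 × 16.2 × 10.2² = 238.5 kN/m.

238 kN/m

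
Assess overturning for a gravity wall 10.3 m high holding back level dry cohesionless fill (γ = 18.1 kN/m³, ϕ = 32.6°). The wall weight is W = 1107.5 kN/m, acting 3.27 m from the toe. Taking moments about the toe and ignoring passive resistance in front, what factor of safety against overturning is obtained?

K_a = tan²(45° − 32.6°/2) = 0.2997.
P_a = ½K_aγH² = 0.5×0.2997×18.1×10.3² = 287.8 kN/m, acting at H/3 = 3.433 m above the base.
Overturning moment M_o = P_a × H/3 = 287.8 × 3.433 = 988.1.
Resisting moment M_r = W × 3.27 = 1107.5 × 3.27 = 3622.
FS_overturning = M_r/M_o = 3622/988.1 = 3.665.

3.67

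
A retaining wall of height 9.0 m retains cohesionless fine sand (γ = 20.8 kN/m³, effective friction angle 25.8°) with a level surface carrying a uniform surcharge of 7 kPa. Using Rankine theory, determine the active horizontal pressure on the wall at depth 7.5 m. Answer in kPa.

K_a = (1 − sin φ)/(1 + sin φ) = 0.3935.
σ_v = γz + q = 20.8 × 7.5 + 7 = 163.0 kPa.
σ_h = K_a σ_v = 0.3935 × 163.0 = 64.14 kPa.

64.1 kPa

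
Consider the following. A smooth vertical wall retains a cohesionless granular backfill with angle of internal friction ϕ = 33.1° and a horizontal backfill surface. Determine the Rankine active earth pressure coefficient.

0.294

K_a = (1 − sin φ)/(1 + sin φ) = (1 − sin 33.1°)/(1 + sin 33.1°) = 0.2936.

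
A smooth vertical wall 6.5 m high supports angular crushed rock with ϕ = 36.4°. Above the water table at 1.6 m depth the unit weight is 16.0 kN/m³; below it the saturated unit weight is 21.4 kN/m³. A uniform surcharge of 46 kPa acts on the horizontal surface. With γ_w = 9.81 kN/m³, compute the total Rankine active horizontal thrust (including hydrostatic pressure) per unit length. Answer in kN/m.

267 kN/m

K_a = tan²(45° − φ/2) = 0.2552.
γ' = 21.4 − 9.81 = 11.59 kN/m³. h₂ = H − d_w = 4.9 m.
σ'_h: at surface K_a·q = 11.74; at WT K_a(q+γd_w) = 18.27; at base K_a(q+γd_w+γ'h₂) = 32.76 kPa.
P₁ = ½(11.74+18.27)×1.6 = 24.01; P₂ = ½(18.27+32.76)×4.9 = 125.0; P_w = ½γ_w h₂² = 117.8.
Total = 24.01+125.0+117.8 = 266.8 kN/m.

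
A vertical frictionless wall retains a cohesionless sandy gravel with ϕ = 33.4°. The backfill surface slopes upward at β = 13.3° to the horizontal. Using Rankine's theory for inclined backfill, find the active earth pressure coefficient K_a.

K_a = cos β · (cos β − √(cos²β − cos²φ)) / (cos β + √(cos²β − cos²φ)).
cos β = 0.9732, cos φ = 0.8348, √(cos²β − cos²φ) = 0.5001.
K_a = 0.9732 × (0.9732 − 0.5001)/(0.9732 + 0.5001) = 0.3125.

0.312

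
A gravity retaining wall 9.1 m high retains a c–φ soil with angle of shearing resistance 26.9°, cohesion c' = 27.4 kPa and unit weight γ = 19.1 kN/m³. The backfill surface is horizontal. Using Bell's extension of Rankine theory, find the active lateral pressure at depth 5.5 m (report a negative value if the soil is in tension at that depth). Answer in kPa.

K_a = (1 − sin φ)/(1 + sin φ) = 0.3770.
σ_a = K_a γ z − 2c√K_a = 0.3770×19.1×5.5 − 2×27.4×0.6140 = 5.956 kPa.

5.96 kPa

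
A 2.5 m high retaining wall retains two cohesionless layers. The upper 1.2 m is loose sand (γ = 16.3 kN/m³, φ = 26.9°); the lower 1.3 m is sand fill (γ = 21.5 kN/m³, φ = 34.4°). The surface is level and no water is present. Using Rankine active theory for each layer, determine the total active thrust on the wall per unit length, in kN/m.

16.5 kN/m

K_a1 = tan²(45°−26.9°/2) = 0.3770; K_a2 = tan²(45°−34.4°/2) = 0.2780.
Layer 1: σ at base = K_a1 γ₁ h₁ = 7.374 kPa; P₁ = ½×7.374×1.2 = 4.424.
Layer 2: σ_v at top = γ₁h₁ = 19.56; σ_h top = K_a2×19.56 = 5.437; σ_h base = K_a2×(19.56+21.5×1.3) = 13.21.
P₂ = ½(5.437+13.21)×1.3 = 12.12. Total P_a = 4.424+12.12 = 16.54 kN/m.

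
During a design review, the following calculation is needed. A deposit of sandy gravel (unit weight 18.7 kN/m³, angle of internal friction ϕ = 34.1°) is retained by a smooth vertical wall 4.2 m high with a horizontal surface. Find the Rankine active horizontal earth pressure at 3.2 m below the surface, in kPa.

K_a = (1 − sin φ)/(1 + sin φ) = 0.2815.
σ_h = K_a γ z = 0.2815 × 18.7 × 3.2 = 16.85 kPa.

16.8 kPa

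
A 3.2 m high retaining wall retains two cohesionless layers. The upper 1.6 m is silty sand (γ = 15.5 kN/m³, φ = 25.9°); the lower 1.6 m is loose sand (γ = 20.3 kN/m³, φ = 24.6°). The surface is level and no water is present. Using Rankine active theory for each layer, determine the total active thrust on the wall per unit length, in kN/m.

34.8 kN/m

K_a1 = tan²(45°−25.9°/2) = 0.3920; K_a2 = tan²(45°−24.6°/2) = 0.4121.
Layer 1: σ at base = K_a1 γ₁ h₁ = 9.721 kPa; P₁ = ½×9.721×1.6 = 7.777.
Layer 2: σ_v at top = γ₁h₁ = 24.80; σ_h top = K_a2×24.80 = 10.22; σ_h base = K_a2×(24.80+20.3×1.6) = 23.61.
P₂ = ½(10.22+23.61)×1.6 = 27.06. Total P_a = 7.777+27.06 = 34.84 kN/m.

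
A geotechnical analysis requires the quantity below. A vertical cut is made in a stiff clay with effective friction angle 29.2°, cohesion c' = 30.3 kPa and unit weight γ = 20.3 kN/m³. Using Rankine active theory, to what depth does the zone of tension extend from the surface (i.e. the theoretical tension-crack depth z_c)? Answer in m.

5.09 m

K_a = tan²(45° − 29.2°/2) = 0.3442; √K_a = 0.5867.
The active pressure is zero where K_a γ z = 2c√K_a, so z_c = 2c/(γ√K_a) = 2×30.3/(20.3×0.5867) = 5.088 m.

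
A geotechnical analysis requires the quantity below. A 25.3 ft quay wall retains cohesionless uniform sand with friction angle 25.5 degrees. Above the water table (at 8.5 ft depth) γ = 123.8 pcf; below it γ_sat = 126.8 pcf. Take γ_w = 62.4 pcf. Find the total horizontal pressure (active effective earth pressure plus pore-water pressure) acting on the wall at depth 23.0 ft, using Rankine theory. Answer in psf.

K_a = (1 − sin φ)/(1 + sin φ) = 0.3981.
γ' = 126.8 − 62.4 = 64.40 pcf.
Effective vertical stress at 23.0 ft: σ'_v = 123.8×8.5 + 64.40×14.5 = 1986 psf.
σ'_h = K_a σ'_v = 0.3981 × 1986 = 790.7 psf; u = γ_w × 14.5 = 904.8 psf.
Total σ_h = 790.7 + 904.8 = 1695 psf.

1700 psf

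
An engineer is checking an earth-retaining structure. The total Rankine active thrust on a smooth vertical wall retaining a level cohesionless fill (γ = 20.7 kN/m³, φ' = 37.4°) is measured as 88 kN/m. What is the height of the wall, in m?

K_a = 0.2443. P_a = ½ K_a γ H² ⇒ H = √(2P_a/(K_a γ)).
H = √(2×88/(0.2443×20.7)) = 5.900 m.

5.90 m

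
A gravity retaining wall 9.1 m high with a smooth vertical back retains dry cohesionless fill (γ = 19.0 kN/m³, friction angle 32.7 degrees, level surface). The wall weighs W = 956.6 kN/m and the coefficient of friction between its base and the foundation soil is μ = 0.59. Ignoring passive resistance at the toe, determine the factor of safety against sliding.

K_a = tan²(45° − 32.7°/2) = 0.2985.
P_a = ½K_aγH² = 0.5×0.2985×19.0×9.1² = 234.8 kN/m, acting at H/3 = 3.033 m above the base.
FS_sliding = μW / P_a = 0.59×956.6 / 234.8 = 2.403.

2.40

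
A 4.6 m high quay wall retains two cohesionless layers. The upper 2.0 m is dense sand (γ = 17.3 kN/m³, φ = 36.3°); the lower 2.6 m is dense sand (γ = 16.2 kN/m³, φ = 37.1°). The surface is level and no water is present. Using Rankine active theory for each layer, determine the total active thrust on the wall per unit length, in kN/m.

K_a1 = tan²(45°−36.3°/2) = 0.2563; K_a2 = tan²(45°−37.1°/2) = 0.2475.
Layer 1: σ at base = K_a1 γ₁ h₁ = 8.867 kPa; P₁ = ½×8.867×2.0 = 8.867.
Layer 2: σ_v at top = γ₁h₁ = 34.60; σ_h top = K_a2×34.60 = 8.563; σ_h base = K_a2×(34.60+16.2×2.6) = 18.99.
P₂ = ½(8.563+18.99)×2.6 = 35.82. Total P_a = 8.867+35.82 = 44.68 kN/m.

44.7 kN/m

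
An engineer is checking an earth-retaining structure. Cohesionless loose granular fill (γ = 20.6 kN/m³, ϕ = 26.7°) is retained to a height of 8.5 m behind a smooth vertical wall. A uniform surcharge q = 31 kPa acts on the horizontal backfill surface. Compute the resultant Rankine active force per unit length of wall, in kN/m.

K_a = tan²(45° − φ/2) = 0.3800.
Soil triangle: ½ K_a γ H² = 0.5×0.3800×20.6×8.5² = 282.8 kN/m.
Surcharge rectangle: K_a q H = 0.3800×31×8.5 = 100.1 kN/m.
Total = 282.8 + 100.1 = 382.9 kN/m.

383 kN/m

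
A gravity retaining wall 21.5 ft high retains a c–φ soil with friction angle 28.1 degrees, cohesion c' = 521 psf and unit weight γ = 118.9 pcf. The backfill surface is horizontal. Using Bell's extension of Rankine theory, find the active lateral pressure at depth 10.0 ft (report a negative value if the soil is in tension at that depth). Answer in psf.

-197 psf

K_a = (1 − sin φ)/(1 + sin φ) = 0.3596.
σ_a = K_a γ z − 2c√K_a = 0.3596×118.9×10.0 − 2×521×0.5997 = -197.3 psf.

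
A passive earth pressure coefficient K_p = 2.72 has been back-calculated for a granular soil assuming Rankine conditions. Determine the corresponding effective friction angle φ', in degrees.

27.5°

K_p = (1+sin φ)/(1−sin φ) ⇒ sin φ = (K_p − 1)/(K_p + 1) = 0.4624.
φ = arcsin(0.4624) = 27.54°.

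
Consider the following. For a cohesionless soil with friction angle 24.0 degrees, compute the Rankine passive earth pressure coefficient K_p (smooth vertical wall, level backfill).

2.37

K_p = (1 + sin φ)/(1 − sin φ) = tan²(45° + 24.0°/2) = 2.371.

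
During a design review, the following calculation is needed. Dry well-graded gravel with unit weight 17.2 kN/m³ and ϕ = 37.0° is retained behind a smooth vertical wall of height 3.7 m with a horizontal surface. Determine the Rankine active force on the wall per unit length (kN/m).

29.3 kN/m

K_a = tan²(45° − φ/2) = 0.2486.
P_a = ½ K_a γ H² = 0.5 × 0.2486 × 17.2 × 3.7² = 29.27 kN/m.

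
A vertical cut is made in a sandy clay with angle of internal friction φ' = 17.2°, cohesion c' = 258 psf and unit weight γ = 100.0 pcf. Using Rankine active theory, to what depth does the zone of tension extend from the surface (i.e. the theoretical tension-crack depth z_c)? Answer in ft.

K_a = tan²(45° − 17.2°/2) = 0.5436; √K_a = 0.7373.
The active pressure is zero where K_a γ z = 2c√K_a, so z_c = 2c/(γ√K_a) = 2×258/(100.0×0.7373) = 6.999 ft.

7.00 ft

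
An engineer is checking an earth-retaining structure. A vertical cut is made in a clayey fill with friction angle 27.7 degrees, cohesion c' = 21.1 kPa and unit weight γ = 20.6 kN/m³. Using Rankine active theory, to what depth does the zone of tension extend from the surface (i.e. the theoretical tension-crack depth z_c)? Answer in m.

3.39 m

K_a = tan²(45° − 27.7°/2) = 0.3653; √K_a = 0.6044.
The active pressure is zero where K_a γ z = 2c√K_a, so z_c = 2c/(γ√K_a) = 2×21.1/(20.6×0.6044) = 3.389 m.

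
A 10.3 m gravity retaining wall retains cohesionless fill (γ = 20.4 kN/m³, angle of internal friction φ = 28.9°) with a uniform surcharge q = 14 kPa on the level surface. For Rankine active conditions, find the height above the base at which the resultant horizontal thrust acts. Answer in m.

K_a = 0.3484.
Triangular part P₁ = ½K_aγH² = 377.0 at H/3 = 3.433 m; rectangular part P₂ = K_a q H = 50.23 at H/2 = 5.150 m.
ȳ = (P₁·3.433 + P₂·5.150)/(P₁+P₂) = 3.635 m.

3.64 m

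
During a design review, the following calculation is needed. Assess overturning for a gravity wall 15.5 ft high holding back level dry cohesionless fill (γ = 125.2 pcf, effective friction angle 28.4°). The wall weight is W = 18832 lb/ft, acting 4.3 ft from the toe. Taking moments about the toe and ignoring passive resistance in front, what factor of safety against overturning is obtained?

K_a = tan²(45° − 28.4°/2) = 0.3554.
P_a = ½K_aγH² = 0.5×0.3554×125.2×15.5² = 5344 lb/ft, acting at H/3 = 5.167 ft above the base.
Overturning moment M_o = P_a × H/3 = 5344 × 5.167 = 27610.
Resisting moment M_r = W × 4.3 = 18832 × 4.3 = 80980.
FS_overturning = M_r/M_o = 80980/27610 = 2.933.

2.93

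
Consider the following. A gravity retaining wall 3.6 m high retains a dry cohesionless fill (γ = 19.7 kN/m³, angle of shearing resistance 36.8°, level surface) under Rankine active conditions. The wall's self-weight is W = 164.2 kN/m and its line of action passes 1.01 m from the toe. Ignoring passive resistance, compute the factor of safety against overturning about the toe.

4.32

K_a = tan²(45° − 36.8°/2) = 0.2508.
P_a = ½K_aγH² = 0.5×0.2508×19.7×3.6² = 32.01 kN/m, acting at H/3 = 1.200 m above the base.
Overturning moment M_o = P_a × H/3 = 32.01 × 1.200 = 38.41.
Resisting moment M_r = W × 1.01 = 164.2 × 1.01 = 165.8.
FS_overturning = M_r/M_o = 165.8/38.41 = 4.317.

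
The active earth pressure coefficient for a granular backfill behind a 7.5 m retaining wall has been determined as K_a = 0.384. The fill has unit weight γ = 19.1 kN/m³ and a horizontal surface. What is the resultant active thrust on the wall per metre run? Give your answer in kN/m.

206 kN/m

P = ½ K_a γ H² = 0.5 × 0.384 × 19.1 × 7.5² = 206.3 kN/m.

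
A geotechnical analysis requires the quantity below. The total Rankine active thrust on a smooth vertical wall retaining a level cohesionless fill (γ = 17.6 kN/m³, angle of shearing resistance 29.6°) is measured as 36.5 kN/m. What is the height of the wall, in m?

K_a = 0.3387. P_a = ½ K_a γ H² ⇒ H = √(2P_a/(K_a γ)).
H = √(2×36.5/(0.3387×17.6)) = 3.499 m.

3.50 m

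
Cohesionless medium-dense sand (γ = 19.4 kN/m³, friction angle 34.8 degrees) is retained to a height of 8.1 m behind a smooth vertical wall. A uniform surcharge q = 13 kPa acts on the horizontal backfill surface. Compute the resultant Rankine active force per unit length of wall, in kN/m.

203 kN/m

K_a = tan²(45° − φ/2) = 0.2733.
Soil triangle: ½ K_a γ H² = 0.5×0.2733×19.4×8.1² = 173.9 kN/m.
Surcharge rectangle: K_a q H = 0.2733×13×8.1 = 28.78 kN/m.
Total = 173.9 + 28.78 = 202.7 kN/m.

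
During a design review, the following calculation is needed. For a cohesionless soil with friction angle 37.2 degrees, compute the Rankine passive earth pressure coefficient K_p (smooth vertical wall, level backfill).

4.06

K_p = (1 + sin φ)/(1 − sin φ) = tan²(45° + 37.2°/2) = 4.058.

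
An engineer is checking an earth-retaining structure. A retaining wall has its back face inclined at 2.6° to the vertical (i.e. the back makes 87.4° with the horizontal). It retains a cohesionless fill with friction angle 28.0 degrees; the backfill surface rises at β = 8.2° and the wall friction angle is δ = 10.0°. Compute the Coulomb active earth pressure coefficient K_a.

K_a = sin²(α+φ) / [sin²α · sin(α−δ) · (1 + √{sin(φ+δ)sin(φ−β) / (sin(α−δ)sin(α+β))})²].
With α = 87.4°, φ = 28.0°, δ = 10.0°, β = 8.2°: K_a = 0.3913.

0.391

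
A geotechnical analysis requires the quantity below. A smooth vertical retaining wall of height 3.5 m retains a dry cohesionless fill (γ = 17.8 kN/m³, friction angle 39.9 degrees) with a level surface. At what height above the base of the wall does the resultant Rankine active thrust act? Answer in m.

K_a = 0.2184.
The pressure distribution is triangular, so the resultant acts at H/3 above the base = 3.5/3 = 1.167 m.

1.17 m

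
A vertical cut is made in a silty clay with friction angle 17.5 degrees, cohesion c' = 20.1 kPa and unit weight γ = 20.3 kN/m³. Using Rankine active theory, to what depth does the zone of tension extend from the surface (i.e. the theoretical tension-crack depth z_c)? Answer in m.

2.70 m

K_a = tan²(45° − 17.5°/2) = 0.5376; √K_a = 0.7332.
The active pressure is zero where K_a γ z = 2c√K_a, so z_c = 2c/(γ√K_a) = 2×20.1/(20.3×0.7332) = 2.701 m.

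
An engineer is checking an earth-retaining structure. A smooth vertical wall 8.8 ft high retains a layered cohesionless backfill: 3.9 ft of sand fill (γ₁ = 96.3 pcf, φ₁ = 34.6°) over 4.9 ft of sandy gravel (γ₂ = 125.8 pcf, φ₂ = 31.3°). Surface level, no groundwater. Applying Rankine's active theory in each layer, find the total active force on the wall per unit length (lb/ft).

1260 lb/ft

K_a1 = tan²(45°−34.6°/2) = 0.2756; K_a2 = tan²(45°−31.3°/2) = 0.3162.
Layer 1: σ at base = K_a1 γ₁ h₁ = 103.5 psf; P₁ = ½×103.5×3.9 = 201.9.
Layer 2: σ_v at top = γ₁h₁ = 375.6; σ_h top = K_a2×375.6 = 118.8; σ_h base = K_a2×(375.6+125.8×4.9) = 313.7.
P₂ = ½(118.8+313.7)×4.9 = 1059. Total P_a = 201.9+1059 = 1261 lb/ft.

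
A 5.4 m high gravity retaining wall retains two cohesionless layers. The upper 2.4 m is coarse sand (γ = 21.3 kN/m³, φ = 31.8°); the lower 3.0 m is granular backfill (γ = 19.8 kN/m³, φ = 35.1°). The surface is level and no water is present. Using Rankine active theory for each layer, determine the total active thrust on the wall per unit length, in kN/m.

84.4 kN/m

K_a1 = tan²(45°−31.8°/2) = 0.3098; K_a2 = tan²(45°−35.1°/2) = 0.2698.
Layer 1: σ at base = K_a1 γ₁ h₁ = 15.84 kPa; P₁ = ½×15.84×2.4 = 19.00.
Layer 2: σ_v at top = γ₁h₁ = 51.12; σ_h top = K_a2×51.12 = 13.79; σ_h base = K_a2×(51.12+19.8×3.0) = 29.82.
P₂ = ½(13.79+29.82)×3.0 = 65.42. Total P_a = 19.00+65.42 = 84.43 kN/m.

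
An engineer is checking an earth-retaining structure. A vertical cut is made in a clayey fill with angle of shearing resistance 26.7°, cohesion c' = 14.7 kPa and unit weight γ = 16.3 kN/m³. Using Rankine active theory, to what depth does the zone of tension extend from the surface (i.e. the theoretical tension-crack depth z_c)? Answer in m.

2.93 m

K_a = tan²(45° − 26.7°/2) = 0.3800; √K_a = 0.6164.
The active pressure is zero where K_a γ z = 2c√K_a, so z_c = 2c/(γ√K_a) = 2×14.7/(16.3×0.6164) = 2.926 m.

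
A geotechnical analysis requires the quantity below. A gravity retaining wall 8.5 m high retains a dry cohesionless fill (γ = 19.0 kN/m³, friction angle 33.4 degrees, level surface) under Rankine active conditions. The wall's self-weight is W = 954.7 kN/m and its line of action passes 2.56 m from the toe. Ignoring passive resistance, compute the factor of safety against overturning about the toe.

4.33

K_a = tan²(45° − 33.4°/2) = 0.2899.
P_a = ½K_aγH² = 0.5×0.2899×19.0×8.5² = 199.0 kN/m, acting at H/3 = 2.833 m above the base.
Overturning moment M_o = P_a × H/3 = 199.0 × 2.833 = 563.8.
Resisting moment M_r = W × 2.56 = 954.7 × 2.56 = 2444.
FS_overturning = M_r/M_o = 2444/563.8 = 4.335.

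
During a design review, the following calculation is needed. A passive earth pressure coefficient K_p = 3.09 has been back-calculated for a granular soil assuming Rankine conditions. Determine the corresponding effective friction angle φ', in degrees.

K_p = (1+sin φ)/(1−sin φ) ⇒ sin φ = (K_p − 1)/(K_p + 1) = 0.5110.
φ = arcsin(0.5110) = 30.73°.

30.7°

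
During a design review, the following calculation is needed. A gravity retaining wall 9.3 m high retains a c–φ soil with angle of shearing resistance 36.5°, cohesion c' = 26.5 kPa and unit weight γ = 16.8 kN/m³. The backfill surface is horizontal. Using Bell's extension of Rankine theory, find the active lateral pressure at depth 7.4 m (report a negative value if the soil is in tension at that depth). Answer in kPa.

4.87 kPa

K_a = (1 − sin φ)/(1 + sin φ) = 0.2541.
σ_a = K_a γ z − 2c√K_a = 0.2541×16.8×7.4 − 2×26.5×0.5040 = 4.870 kPa.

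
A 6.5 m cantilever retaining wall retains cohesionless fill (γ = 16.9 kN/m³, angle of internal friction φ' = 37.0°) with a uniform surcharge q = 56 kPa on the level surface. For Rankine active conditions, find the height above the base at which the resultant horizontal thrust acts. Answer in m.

K_a = 0.2486.
Triangular part P₁ = ½K_aγH² = 88.75 at H/3 = 2.167 m; rectangular part P₂ = K_a q H = 90.48 at H/2 = 3.250 m.
ȳ = (P₁·2.167 + P₂·3.250)/(P₁+P₂) = 2.714 m.

2.71 m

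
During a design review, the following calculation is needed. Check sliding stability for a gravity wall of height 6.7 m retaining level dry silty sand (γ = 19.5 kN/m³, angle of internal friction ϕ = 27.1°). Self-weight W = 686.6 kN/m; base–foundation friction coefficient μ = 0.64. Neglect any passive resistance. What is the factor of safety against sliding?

K_a = tan²(45° − 27.1°/2) = 0.3741.
P_a = ½K_aγH² = 0.5×0.3741×19.5×6.7² = 163.7 kN/m, acting at H/3 = 2.233 m above the base.
FS_sliding = μW / P_a = 0.64×686.6 / 163.7 = 2.684.

2.68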